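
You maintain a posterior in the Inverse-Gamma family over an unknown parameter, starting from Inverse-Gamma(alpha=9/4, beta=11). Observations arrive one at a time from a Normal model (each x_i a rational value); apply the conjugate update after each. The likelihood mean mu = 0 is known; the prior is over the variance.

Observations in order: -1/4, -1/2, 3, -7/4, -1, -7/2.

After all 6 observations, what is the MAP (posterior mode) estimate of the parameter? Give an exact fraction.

381/100

obs 1: x=-1/4 → posterior Inverse-Gamma(11/4, 353/32)
obs 2: x=-1/2 → posterior Inverse-Gamma(13/4, 357/32)
obs 3: x=3 → posterior Inverse-Gamma(15/4, 501/32)
obs 4: x=-7/4 → posterior Inverse-Gamma(17/4, 275/16)
obs 5: x=-1 → posterior Inverse-Gamma(19/4, 283/16)
obs 6: x=-7/2 → posterior Inverse-Gamma(21/4, 381/16)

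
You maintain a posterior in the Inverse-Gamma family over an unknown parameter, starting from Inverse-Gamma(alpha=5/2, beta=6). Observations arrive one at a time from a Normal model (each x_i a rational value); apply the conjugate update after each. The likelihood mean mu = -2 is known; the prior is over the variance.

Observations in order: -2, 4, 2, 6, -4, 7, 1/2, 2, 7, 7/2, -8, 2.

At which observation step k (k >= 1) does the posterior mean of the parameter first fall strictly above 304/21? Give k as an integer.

k = 4

obs 1: x=-2 → posterior Inverse-Gamma(3, 6)
obs 2: x=4 → posterior Inverse-Gamma(7/2, 24)
obs 3: x=2 → posterior Inverse-Gamma(4, 32)
obs 4: x=6 → posterior Inverse-Gamma(9/2, 64)
obs 5: x=-4 → posterior Inverse-Gamma(5, 66)
obs 6: x=7 → posterior Inverse-Gamma(11/2, 213/2)
obs 7: x=1/2 → posterior Inverse-Gamma(6, 877/8)
obs 8: x=2 → posterior Inverse-Gamma(13/2, 941/8)
obs 9: x=7 → posterior Inverse-Gamma(7, 1265/8)
obs 10: x=7/2 → posterior Inverse-Gamma(15/2, 693/4)
obs 11: x=-8 → posterior Inverse-Gamma(8, 765/4)
obs 12: x=2 → posterior Inverse-Gamma(17/2, 797/4)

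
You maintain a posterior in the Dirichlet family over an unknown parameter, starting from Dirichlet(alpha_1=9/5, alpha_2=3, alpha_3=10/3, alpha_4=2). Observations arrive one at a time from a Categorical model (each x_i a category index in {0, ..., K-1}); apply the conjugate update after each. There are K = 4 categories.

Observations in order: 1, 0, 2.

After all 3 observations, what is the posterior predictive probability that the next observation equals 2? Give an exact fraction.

65/197

obs 1: x=1 → posterior Dirichlet(9/5, 4, 10/3, 2)
obs 2: x=0 → posterior Dirichlet(14/5, 4, 10/3, 2)
obs 3: x=2 → posterior Dirichlet(14/5, 4, 13/3, 2)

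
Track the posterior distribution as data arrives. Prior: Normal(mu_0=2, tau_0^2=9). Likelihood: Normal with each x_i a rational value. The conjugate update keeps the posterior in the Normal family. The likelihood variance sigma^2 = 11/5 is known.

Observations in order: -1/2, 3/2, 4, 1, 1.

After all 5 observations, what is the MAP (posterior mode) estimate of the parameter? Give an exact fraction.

obs 1: x=-1/2 → posterior Normal(-1/112, 99/56)
obs 2: x=3/2 → posterior Normal(67/101, 99/101)
obs 3: x=4 → posterior Normal(247/146, 99/146)
obs 4: x=1 → posterior Normal(292/191, 99/191)
obs 5: x=1 → posterior Normal(337/236, 99/236)

337/236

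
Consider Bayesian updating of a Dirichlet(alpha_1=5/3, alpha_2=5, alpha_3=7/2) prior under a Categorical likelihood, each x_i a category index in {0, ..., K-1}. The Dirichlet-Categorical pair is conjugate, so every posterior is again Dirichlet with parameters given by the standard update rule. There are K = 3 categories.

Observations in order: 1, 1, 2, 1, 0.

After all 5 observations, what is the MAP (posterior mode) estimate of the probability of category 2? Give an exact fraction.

21/73

obs 1: x=1 → posterior Dirichlet(5/3, 6, 7/2)
obs 2: x=1 → posterior Dirichlet(5/3, 7, 7/2)
obs 3: x=2 → posterior Dirichlet(5/3, 7, 9/2)
obs 4: x=1 → posterior Dirichlet(5/3, 8, 9/2)
obs 5: x=0 → posterior Dirichlet(8/3, 8, 9/2)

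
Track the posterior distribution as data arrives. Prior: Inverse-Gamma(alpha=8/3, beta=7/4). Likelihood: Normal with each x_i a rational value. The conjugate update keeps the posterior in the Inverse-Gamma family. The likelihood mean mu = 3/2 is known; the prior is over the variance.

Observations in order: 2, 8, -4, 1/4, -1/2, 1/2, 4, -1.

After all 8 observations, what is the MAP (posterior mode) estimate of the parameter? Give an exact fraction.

obs 1: x=2 → posterior Inverse-Gamma(19/6, 15/8)
obs 2: x=8 → posterior Inverse-Gamma(11/3, 23)
obs 3: x=-4 → posterior Inverse-Gamma(25/6, 305/8)
obs 4: x=1/4 → posterior Inverse-Gamma(14/3, 1245/32)
obs 5: x=-1/2 → posterior Inverse-Gamma(31/6, 1309/32)
obs 6: x=1/2 → posterior Inverse-Gamma(17/3, 1325/32)
obs 7: x=4 → posterior Inverse-Gamma(37/6, 1425/32)
obs 8: x=-1 → posterior Inverse-Gamma(20/3, 1525/32)

4575/736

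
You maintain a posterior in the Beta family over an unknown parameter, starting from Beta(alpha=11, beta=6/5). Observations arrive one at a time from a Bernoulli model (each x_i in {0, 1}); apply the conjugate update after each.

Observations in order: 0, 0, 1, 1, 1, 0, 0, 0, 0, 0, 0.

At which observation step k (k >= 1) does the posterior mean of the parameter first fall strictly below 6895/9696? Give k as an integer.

obs 1: x=0 → posterior Beta(11, 11/5)
obs 2: x=0 → posterior Beta(11, 16/5)
obs 3: x=1 → posterior Beta(12, 16/5)
obs 4: x=1 → posterior Beta(13, 16/5)
obs 5: x=1 → posterior Beta(14, 16/5)
obs 6: x=0 → posterior Beta(14, 21/5)
obs 7: x=0 → posterior Beta(14, 26/5)
obs 8: x=0 → posterior Beta(14, 31/5)
obs 9: x=0 → posterior Beta(14, 36/5)
obs 10: x=0 → posterior Beta(14, 41/5)
obs 11: x=0 → posterior Beta(14, 46/5)

k = 8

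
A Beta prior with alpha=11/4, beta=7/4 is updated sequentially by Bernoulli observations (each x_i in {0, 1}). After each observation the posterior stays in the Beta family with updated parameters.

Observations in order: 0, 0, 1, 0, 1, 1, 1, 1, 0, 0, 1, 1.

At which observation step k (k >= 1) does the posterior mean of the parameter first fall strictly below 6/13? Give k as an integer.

k = 2

obs 1: x=0 → posterior Beta(11/4, 11/4)
obs 2: x=0 → posterior Beta(11/4, 15/4)
obs 3: x=1 → posterior Beta(15/4, 15/4)
obs 4: x=0 → posterior Beta(15/4, 19/4)
obs 5: x=1 → posterior Beta(19/4, 19/4)
obs 6: x=1 → posterior Beta(23/4, 19/4)
obs 7: x=1 → posterior Beta(27/4, 19/4)
obs 8: x=1 → posterior Beta(31/4, 19/4)
obs 9: x=0 → posterior Beta(31/4, 23/4)
obs 10: x=0 → posterior Beta(31/4, 27/4)
obs 11: x=1 → posterior Beta(35/4, 27/4)
obs 12: x=1 → posterior Beta(39/4, 27/4)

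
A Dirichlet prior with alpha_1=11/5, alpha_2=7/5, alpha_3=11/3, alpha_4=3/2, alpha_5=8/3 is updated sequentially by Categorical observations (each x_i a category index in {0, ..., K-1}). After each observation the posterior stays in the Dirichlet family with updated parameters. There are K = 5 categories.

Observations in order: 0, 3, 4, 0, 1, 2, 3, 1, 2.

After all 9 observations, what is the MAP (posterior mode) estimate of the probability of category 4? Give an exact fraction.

80/463

obs 1: x=0 → posterior Dirichlet(16/5, 7/5, 11/3, 3/2, 8/3)
obs 2: x=3 → posterior Dirichlet(16/5, 7/5, 11/3, 5/2, 8/3)
obs 3: x=4 → posterior Dirichlet(16/5, 7/5, 11/3, 5/2, 11/3)
obs 4: x=0 → posterior Dirichlet(21/5, 7/5, 11/3, 5/2, 11/3)
obs 5: x=1 → posterior Dirichlet(21/5, 12/5, 11/3, 5/2, 11/3)
obs 6: x=2 → posterior Dirichlet(21/5, 12/5, 14/3, 5/2, 11/3)
obs 7: x=3 → posterior Dirichlet(21/5, 12/5, 14/3, 7/2, 11/3)
obs 8: x=1 → posterior Dirichlet(21/5, 17/5, 14/3, 7/2, 11/3)
obs 9: x=2 → posterior Dirichlet(21/5, 17/5, 17/3, 7/2, 11/3)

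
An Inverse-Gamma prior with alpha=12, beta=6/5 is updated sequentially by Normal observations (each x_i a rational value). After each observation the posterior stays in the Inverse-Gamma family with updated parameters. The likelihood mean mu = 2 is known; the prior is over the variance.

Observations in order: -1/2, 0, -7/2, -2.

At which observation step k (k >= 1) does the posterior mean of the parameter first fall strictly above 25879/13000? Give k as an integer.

k = 4

obs 1: x=-1/2 → posterior Inverse-Gamma(25/2, 173/40)
obs 2: x=0 → posterior Inverse-Gamma(13, 253/40)
obs 3: x=-7/2 → posterior Inverse-Gamma(27/2, 429/20)
obs 4: x=-2 → posterior Inverse-Gamma(14, 589/20)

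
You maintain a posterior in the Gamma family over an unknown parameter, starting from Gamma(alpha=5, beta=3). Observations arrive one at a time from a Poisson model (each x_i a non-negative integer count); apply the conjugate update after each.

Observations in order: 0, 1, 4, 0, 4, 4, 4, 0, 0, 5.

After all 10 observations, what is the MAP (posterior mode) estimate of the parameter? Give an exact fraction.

2

obs 1: x=0 → posterior Gamma(5, 4)
obs 2: x=1 → posterior Gamma(6, 5)
obs 3: x=4 → posterior Gamma(10, 6)
obs 4: x=0 → posterior Gamma(10, 7)
obs 5: x=4 → posterior Gamma(14, 8)
obs 6: x=4 → posterior Gamma(18, 9)
obs 7: x=4 → posterior Gamma(22, 10)
obs 8: x=0 → posterior Gamma(22, 11)
obs 9: x=0 → posterior Gamma(22, 12)
obs 10: x=5 → posterior Gamma(27, 13)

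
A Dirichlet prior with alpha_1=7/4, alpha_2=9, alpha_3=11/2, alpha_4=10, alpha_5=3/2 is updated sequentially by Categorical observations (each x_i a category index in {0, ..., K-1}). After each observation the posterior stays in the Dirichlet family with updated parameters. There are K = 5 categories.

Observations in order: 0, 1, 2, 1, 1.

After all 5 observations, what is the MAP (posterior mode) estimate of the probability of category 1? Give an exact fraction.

44/111

obs 1: x=0 → posterior Dirichlet(11/4, 9, 11/2, 10, 3/2)
obs 2: x=1 → posterior Dirichlet(11/4, 10, 11/2, 10, 3/2)
obs 3: x=2 → posterior Dirichlet(11/4, 10, 13/2, 10, 3/2)
obs 4: x=1 → posterior Dirichlet(11/4, 11, 13/2, 10, 3/2)
obs 5: x=1 → posterior Dirichlet(11/4, 12, 13/2, 10, 3/2)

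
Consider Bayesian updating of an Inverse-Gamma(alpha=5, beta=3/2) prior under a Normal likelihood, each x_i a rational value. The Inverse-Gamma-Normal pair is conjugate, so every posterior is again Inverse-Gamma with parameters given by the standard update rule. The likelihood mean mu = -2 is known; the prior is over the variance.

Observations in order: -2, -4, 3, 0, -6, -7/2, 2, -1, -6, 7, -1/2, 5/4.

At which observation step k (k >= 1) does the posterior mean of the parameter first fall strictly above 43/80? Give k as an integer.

k = 2

obs 1: x=-2 → posterior Inverse-Gamma(11/2, 3/2)
obs 2: x=-4 → posterior Inverse-Gamma(6, 7/2)
obs 3: x=3 → posterior Inverse-Gamma(13/2, 16)
obs 4: x=0 → posterior Inverse-Gamma(7, 18)
obs 5: x=-6 → posterior Inverse-Gamma(15/2, 26)
obs 6: x=-7/2 → posterior Inverse-Gamma(8, 217/8)
obs 7: x=2 → posterior Inverse-Gamma(17/2, 281/8)
obs 8: x=-1 → posterior Inverse-Gamma(9, 285/8)
obs 9: x=-6 → posterior Inverse-Gamma(19/2, 349/8)
obs 10: x=7 → posterior Inverse-Gamma(10, 673/8)
obs 11: x=-1/2 → posterior Inverse-Gamma(21/2, 341/4)
obs 12: x=5/4 → posterior Inverse-Gamma(11, 2897/32)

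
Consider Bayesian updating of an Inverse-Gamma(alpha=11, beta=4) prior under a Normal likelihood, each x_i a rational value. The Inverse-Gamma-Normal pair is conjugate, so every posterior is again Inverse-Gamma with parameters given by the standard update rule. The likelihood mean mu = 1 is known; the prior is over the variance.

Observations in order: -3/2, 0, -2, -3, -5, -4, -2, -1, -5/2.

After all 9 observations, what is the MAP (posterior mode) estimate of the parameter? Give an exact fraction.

obs 1: x=-3/2 → posterior Inverse-Gamma(23/2, 57/8)
obs 2: x=0 → posterior Inverse-Gamma(12, 61/8)
obs 3: x=-2 → posterior Inverse-Gamma(25/2, 97/8)
obs 4: x=-3 → posterior Inverse-Gamma(13, 161/8)
obs 5: x=-5 → posterior Inverse-Gamma(27/2, 305/8)
obs 6: x=-4 → posterior Inverse-Gamma(14, 405/8)
obs 7: x=-2 → posterior Inverse-Gamma(29/2, 441/8)
obs 8: x=-1 → posterior Inverse-Gamma(15, 457/8)
obs 9: x=-5/2 → posterior Inverse-Gamma(31/2, 253/4)

23/6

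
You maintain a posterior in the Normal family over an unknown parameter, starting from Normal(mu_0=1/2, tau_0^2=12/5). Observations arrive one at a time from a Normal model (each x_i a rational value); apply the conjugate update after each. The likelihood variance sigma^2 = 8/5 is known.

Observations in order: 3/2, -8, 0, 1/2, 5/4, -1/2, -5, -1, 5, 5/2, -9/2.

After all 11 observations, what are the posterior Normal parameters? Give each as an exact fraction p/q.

mu_0=-19/28, tau_0^2=24/175

obs 1: x=3/2 → posterior Normal(11/10, 24/25)
obs 2: x=-8 → posterior Normal(-37/16, 3/5)
obs 3: x=0 → posterior Normal(-37/22, 24/55)
obs 4: x=1/2 → posterior Normal(-17/14, 12/35)
obs 5: x=5/4 → posterior Normal(-53/68, 24/85)
obs 6: x=-1/2 → posterior Normal(-59/80, 6/25)
obs 7: x=-5 → posterior Normal(-119/92, 24/115)
obs 8: x=-1 → posterior Normal(-131/104, 12/65)
obs 9: x=5 → posterior Normal(-71/116, 24/145)
obs 10: x=5/2 → posterior Normal(-41/128, 3/20)
obs 11: x=-9/2 → posterior Normal(-19/28, 24/175)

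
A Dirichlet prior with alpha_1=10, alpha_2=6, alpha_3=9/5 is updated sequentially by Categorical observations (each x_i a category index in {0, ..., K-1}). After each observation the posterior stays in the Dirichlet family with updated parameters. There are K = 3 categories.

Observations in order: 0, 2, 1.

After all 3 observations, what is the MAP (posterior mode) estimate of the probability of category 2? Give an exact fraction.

obs 1: x=0 → posterior Dirichlet(11, 6, 9/5)
obs 2: x=2 → posterior Dirichlet(11, 6, 14/5)
obs 3: x=1 → posterior Dirichlet(11, 7, 14/5)

9/89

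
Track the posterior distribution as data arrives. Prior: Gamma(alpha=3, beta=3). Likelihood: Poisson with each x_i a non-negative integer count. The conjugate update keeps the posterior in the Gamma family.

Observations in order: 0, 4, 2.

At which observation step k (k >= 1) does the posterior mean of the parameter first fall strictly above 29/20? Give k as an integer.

k = 3

obs 1: x=0 → posterior Gamma(3, 4)
obs 2: x=4 → posterior Gamma(7, 5)
obs 3: x=2 → posterior Gamma(9, 6)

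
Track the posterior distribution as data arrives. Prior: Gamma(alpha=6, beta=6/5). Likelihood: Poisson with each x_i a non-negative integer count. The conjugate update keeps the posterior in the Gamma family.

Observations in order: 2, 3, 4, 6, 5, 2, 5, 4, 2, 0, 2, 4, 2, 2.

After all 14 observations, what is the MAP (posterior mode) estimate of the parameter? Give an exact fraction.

obs 1: x=2 → posterior Gamma(8, 11/5)
obs 2: x=3 → posterior Gamma(11, 16/5)
obs 3: x=4 → posterior Gamma(15, 21/5)
obs 4: x=6 → posterior Gamma(21, 26/5)
obs 5: x=5 → posterior Gamma(26, 31/5)
obs 6: x=2 → posterior Gamma(28, 36/5)
obs 7: x=5 → posterior Gamma(33, 41/5)
obs 8: x=4 → posterior Gamma(37, 46/5)
obs 9: x=2 → posterior Gamma(39, 51/5)
obs 10: x=0 → posterior Gamma(39, 56/5)
obs 11: x=2 → posterior Gamma(41, 61/5)
obs 12: x=4 → posterior Gamma(45, 66/5)
obs 13: x=2 → posterior Gamma(47, 71/5)
obs 14: x=2 → posterior Gamma(49, 76/5)

60/19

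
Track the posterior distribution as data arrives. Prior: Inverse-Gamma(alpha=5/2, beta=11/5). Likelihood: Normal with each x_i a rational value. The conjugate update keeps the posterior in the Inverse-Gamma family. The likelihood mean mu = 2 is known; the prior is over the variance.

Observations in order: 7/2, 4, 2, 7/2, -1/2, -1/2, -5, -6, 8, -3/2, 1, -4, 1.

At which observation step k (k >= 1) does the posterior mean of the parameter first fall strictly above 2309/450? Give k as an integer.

obs 1: x=7/2 → posterior Inverse-Gamma(3, 133/40)
obs 2: x=4 → posterior Inverse-Gamma(7/2, 213/40)
obs 3: x=2 → posterior Inverse-Gamma(4, 213/40)
obs 4: x=7/2 → posterior Inverse-Gamma(9/2, 129/20)
obs 5: x=-1/2 → posterior Inverse-Gamma(5, 383/40)
obs 6: x=-1/2 → posterior Inverse-Gamma(11/2, 127/10)
obs 7: x=-5 → posterior Inverse-Gamma(6, 186/5)
obs 8: x=-6 → posterior Inverse-Gamma(13/2, 346/5)
obs 9: x=8 → posterior Inverse-Gamma(7, 436/5)
obs 10: x=-3/2 → posterior Inverse-Gamma(15/2, 3733/40)
obs 11: x=1 → posterior Inverse-Gamma(8, 3753/40)
obs 12: x=-4 → posterior Inverse-Gamma(17/2, 4473/40)
obs 13: x=1 → posterior Inverse-Gamma(9, 4493/40)

k = 7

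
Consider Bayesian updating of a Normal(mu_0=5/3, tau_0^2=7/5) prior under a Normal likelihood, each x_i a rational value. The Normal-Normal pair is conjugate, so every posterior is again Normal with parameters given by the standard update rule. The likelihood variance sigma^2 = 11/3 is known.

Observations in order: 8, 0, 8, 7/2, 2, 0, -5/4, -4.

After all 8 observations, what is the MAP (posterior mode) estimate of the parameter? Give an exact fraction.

5195/2676

obs 1: x=8 → posterior Normal(41/12, 77/76)
obs 2: x=0 → posterior Normal(779/291, 77/97)
obs 3: x=8 → posterior Normal(1283/354, 77/118)
obs 4: x=7/2 → posterior Normal(3007/834, 77/139)
obs 5: x=2 → posterior Normal(3259/960, 77/160)
obs 6: x=0 → posterior Normal(3259/1086, 77/181)
obs 7: x=-5/4 → posterior Normal(6203/2424, 77/202)
obs 8: x=-4 → posterior Normal(5195/2676, 77/223)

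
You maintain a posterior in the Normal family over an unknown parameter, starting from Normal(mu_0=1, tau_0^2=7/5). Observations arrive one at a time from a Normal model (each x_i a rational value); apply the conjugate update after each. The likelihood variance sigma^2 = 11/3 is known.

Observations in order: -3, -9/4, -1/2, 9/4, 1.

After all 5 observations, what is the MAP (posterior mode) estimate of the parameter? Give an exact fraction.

1/64

obs 1: x=-3 → posterior Normal(-2/19, 77/76)
obs 2: x=-9/4 → posterior Normal(-221/388, 77/97)
obs 3: x=-1/2 → posterior Normal(-263/472, 77/118)
obs 4: x=9/4 → posterior Normal(-37/278, 77/139)
obs 5: x=1 → posterior Normal(1/64, 77/160)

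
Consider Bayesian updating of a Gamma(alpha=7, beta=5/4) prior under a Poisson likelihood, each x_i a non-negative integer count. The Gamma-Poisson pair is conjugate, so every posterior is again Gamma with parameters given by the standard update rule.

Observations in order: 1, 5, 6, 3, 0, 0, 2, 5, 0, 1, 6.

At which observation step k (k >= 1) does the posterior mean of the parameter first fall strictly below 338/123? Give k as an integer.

obs 1: x=1 → posterior Gamma(8, 9/4)
obs 2: x=5 → posterior Gamma(13, 13/4)
obs 3: x=6 → posterior Gamma(19, 17/4)
obs 4: x=3 → posterior Gamma(22, 21/4)
obs 5: x=0 → posterior Gamma(22, 25/4)
obs 6: x=0 → posterior Gamma(22, 29/4)
obs 7: x=2 → posterior Gamma(24, 33/4)
obs 8: x=5 → posterior Gamma(29, 37/4)
obs 9: x=0 → posterior Gamma(29, 41/4)
obs 10: x=1 → posterior Gamma(30, 45/4)
obs 11: x=6 → posterior Gamma(36, 49/4)

k = 10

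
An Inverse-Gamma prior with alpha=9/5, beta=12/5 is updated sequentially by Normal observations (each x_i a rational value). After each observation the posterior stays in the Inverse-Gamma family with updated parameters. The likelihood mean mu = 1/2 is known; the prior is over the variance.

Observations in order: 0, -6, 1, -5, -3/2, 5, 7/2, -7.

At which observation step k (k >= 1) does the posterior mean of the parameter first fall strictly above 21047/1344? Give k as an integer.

k = 8

obs 1: x=0 → posterior Inverse-Gamma(23/10, 101/40)
obs 2: x=-6 → posterior Inverse-Gamma(14/5, 473/20)
obs 3: x=1 → posterior Inverse-Gamma(33/10, 951/40)
obs 4: x=-5 → posterior Inverse-Gamma(19/5, 389/10)
obs 5: x=-3/2 → posterior Inverse-Gamma(43/10, 409/10)
obs 6: x=5 → posterior Inverse-Gamma(24/5, 2041/40)
obs 7: x=7/2 → posterior Inverse-Gamma(53/10, 2221/40)
obs 8: x=-7 → posterior Inverse-Gamma(29/5, 1673/20)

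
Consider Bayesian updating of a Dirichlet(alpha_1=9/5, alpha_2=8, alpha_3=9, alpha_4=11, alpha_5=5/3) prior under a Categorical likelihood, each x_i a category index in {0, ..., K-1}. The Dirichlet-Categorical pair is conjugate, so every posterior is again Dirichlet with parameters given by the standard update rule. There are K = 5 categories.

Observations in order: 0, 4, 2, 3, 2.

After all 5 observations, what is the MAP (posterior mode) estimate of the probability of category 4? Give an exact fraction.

obs 1: x=0 → posterior Dirichlet(14/5, 8, 9, 11, 5/3)
obs 2: x=4 → posterior Dirichlet(14/5, 8, 9, 11, 8/3)
obs 3: x=2 → posterior Dirichlet(14/5, 8, 10, 11, 8/3)
obs 4: x=3 → posterior Dirichlet(14/5, 8, 10, 12, 8/3)
obs 5: x=2 → posterior Dirichlet(14/5, 8, 11, 12, 8/3)

25/472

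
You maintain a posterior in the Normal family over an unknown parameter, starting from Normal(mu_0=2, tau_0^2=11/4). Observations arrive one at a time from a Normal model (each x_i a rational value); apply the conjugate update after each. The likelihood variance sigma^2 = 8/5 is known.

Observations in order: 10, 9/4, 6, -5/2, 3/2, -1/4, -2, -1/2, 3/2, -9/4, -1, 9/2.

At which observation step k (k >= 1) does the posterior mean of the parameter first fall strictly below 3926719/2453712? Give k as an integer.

k = 10

obs 1: x=10 → posterior Normal(614/87, 88/87)
obs 2: x=9/4 → posterior Normal(2951/568, 44/71)
obs 3: x=6 → posterior Normal(4271/788, 88/197)
obs 4: x=-5/2 → posterior Normal(3721/1008, 22/63)
obs 5: x=3/2 → posterior Normal(4051/1228, 88/307)
obs 6: x=-1/4 → posterior Normal(999/362, 44/181)
obs 7: x=-2 → posterior Normal(889/417, 88/417)
obs 8: x=-1/2 → posterior Normal(1723/944, 11/59)
obs 9: x=3/2 → posterior Normal(944/527, 88/527)
obs 10: x=-9/4 → posterior Normal(3281/2328, 44/291)
obs 11: x=-1 → posterior Normal(3061/2548, 88/637)
obs 12: x=9/2 → posterior Normal(4051/2768, 22/173)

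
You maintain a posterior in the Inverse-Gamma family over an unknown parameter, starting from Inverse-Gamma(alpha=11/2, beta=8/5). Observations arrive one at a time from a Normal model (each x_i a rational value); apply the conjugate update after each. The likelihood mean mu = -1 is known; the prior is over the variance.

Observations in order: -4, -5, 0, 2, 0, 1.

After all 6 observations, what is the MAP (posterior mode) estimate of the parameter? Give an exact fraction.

216/95

obs 1: x=-4 → posterior Inverse-Gamma(6, 61/10)
obs 2: x=-5 → posterior Inverse-Gamma(13/2, 141/10)
obs 3: x=0 → posterior Inverse-Gamma(7, 73/5)
obs 4: x=2 → posterior Inverse-Gamma(15/2, 191/10)
obs 5: x=0 → posterior Inverse-Gamma(8, 98/5)
obs 6: x=1 → posterior Inverse-Gamma(17/2, 108/5)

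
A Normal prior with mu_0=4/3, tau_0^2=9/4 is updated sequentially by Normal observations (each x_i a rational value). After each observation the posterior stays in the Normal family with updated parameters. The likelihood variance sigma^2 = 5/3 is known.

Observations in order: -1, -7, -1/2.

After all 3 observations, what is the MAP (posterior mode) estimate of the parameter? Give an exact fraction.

-1217/606

obs 1: x=-1 → posterior Normal(-1/141, 45/47)
obs 2: x=-7 → posterior Normal(-284/111, 45/74)
obs 3: x=-1/2 → posterior Normal(-1217/606, 45/101)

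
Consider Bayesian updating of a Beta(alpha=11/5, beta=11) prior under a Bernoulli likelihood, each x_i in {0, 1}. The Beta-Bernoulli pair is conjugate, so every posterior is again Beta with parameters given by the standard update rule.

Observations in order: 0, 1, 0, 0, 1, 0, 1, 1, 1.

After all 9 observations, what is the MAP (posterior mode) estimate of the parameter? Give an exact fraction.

31/101

obs 1: x=0 → posterior Beta(11/5, 12)
obs 2: x=1 → posterior Beta(16/5, 12)
obs 3: x=0 → posterior Beta(16/5, 13)
obs 4: x=0 → posterior Beta(16/5, 14)
obs 5: x=1 → posterior Beta(21/5, 14)
obs 6: x=0 → posterior Beta(21/5, 15)
obs 7: x=1 → posterior Beta(26/5, 15)
obs 8: x=1 → posterior Beta(31/5, 15)
obs 9: x=1 → posterior Beta(36/5, 15)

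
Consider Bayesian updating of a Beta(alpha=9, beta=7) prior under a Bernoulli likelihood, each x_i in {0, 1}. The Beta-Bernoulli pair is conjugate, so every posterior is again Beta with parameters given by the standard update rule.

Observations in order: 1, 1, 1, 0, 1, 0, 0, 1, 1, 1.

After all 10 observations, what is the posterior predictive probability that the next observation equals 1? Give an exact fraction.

8/13

obs 1: x=1 → posterior Beta(10, 7)
obs 2: x=1 → posterior Beta(11, 7)
obs 3: x=1 → posterior Beta(12, 7)
obs 4: x=0 → posterior Beta(12, 8)
obs 5: x=1 → posterior Beta(13, 8)
obs 6: x=0 → posterior Beta(13, 9)
obs 7: x=0 → posterior Beta(13, 10)
obs 8: x=1 → posterior Beta(14, 10)
obs 9: x=1 → posterior Beta(15, 10)
obs 10: x=1 → posterior Beta(16, 10)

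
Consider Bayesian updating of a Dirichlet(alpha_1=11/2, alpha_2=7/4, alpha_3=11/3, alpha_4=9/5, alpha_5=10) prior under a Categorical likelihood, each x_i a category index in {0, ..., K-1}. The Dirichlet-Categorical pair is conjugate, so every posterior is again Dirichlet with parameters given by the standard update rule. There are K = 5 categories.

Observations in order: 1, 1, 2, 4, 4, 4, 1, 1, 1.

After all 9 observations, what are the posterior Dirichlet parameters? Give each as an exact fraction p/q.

obs 1: x=1 → posterior Dirichlet(11/2, 11/4, 11/3, 9/5, 10)
obs 2: x=1 → posterior Dirichlet(11/2, 15/4, 11/3, 9/5, 10)
obs 3: x=2 → posterior Dirichlet(11/2, 15/4, 14/3, 9/5, 10)
obs 4: x=4 → posterior Dirichlet(11/2, 15/4, 14/3, 9/5, 11)
obs 5: x=4 → posterior Dirichlet(11/2, 15/4, 14/3, 9/5, 12)
obs 6: x=4 → posterior Dirichlet(11/2, 15/4, 14/3, 9/5, 13)
obs 7: x=1 → posterior Dirichlet(11/2, 19/4, 14/3, 9/5, 13)
obs 8: x=1 → posterior Dirichlet(11/2, 23/4, 14/3, 9/5, 13)
obs 9: x=1 → posterior Dirichlet(11/2, 27/4, 14/3, 9/5, 13)

alpha_1=11/2, alpha_2=27/4, alpha_3=14/3, alpha_4=9/5, alpha_5=13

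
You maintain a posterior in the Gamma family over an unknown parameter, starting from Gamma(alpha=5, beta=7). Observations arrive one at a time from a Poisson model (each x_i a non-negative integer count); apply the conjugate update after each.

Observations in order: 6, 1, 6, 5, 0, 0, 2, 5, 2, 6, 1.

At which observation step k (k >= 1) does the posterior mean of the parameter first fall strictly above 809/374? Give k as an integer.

k = 10

obs 1: x=6 → posterior Gamma(11, 8)
obs 2: x=1 → posterior Gamma(12, 9)
obs 3: x=6 → posterior Gamma(18, 10)
obs 4: x=5 → posterior Gamma(23, 11)
obs 5: x=0 → posterior Gamma(23, 12)
obs 6: x=0 → posterior Gamma(23, 13)
obs 7: x=2 → posterior Gamma(25, 14)
obs 8: x=5 → posterior Gamma(30, 15)
obs 9: x=2 → posterior Gamma(32, 16)
obs 10: x=6 → posterior Gamma(38, 17)
obs 11: x=1 → posterior Gamma(39, 18)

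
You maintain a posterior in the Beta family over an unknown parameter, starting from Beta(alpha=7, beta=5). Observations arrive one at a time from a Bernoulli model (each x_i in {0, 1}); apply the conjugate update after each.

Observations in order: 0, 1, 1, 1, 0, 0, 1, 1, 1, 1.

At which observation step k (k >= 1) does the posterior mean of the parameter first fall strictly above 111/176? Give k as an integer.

k = 10

obs 1: x=0 → posterior Beta(7, 6)
obs 2: x=1 → posterior Beta(8, 6)
obs 3: x=1 → posterior Beta(9, 6)
obs 4: x=1 → posterior Beta(10, 6)
obs 5: x=0 → posterior Beta(10, 7)
obs 6: x=0 → posterior Beta(10, 8)
obs 7: x=1 → posterior Beta(11, 8)
obs 8: x=1 → posterior Beta(12, 8)
obs 9: x=1 → posterior Beta(13, 8)
obs 10: x=1 → posterior Beta(14, 8)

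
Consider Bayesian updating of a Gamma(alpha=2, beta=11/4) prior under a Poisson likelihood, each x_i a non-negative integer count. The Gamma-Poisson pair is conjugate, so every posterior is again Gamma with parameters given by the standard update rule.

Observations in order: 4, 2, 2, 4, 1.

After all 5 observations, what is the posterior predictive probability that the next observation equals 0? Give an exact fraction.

obs 1: x=4 → posterior Gamma(6, 15/4)
obs 2: x=2 → posterior Gamma(8, 19/4)
obs 3: x=2 → posterior Gamma(10, 23/4)
obs 4: x=4 → posterior Gamma(14, 27/4)
obs 5: x=1 → posterior Gamma(15, 31/4)

23465261991844685929951/144884079282928466796875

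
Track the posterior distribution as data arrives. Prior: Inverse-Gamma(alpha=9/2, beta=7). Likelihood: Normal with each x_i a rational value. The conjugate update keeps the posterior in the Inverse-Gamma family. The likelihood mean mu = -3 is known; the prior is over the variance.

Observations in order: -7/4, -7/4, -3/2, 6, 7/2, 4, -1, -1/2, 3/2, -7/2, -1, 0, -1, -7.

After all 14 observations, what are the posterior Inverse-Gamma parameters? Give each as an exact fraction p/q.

obs 1: x=-7/4 → posterior Inverse-Gamma(5, 249/32)
obs 2: x=-7/4 → posterior Inverse-Gamma(11/2, 137/16)
obs 3: x=-3/2 → posterior Inverse-Gamma(6, 155/16)
obs 4: x=6 → posterior Inverse-Gamma(13/2, 803/16)
obs 5: x=7/2 → posterior Inverse-Gamma(7, 1141/16)
obs 6: x=4 → posterior Inverse-Gamma(15/2, 1533/16)
obs 7: x=-1 → posterior Inverse-Gamma(8, 1565/16)
obs 8: x=-1/2 → posterior Inverse-Gamma(17/2, 1615/16)
obs 9: x=3/2 → posterior Inverse-Gamma(9, 1777/16)
obs 10: x=-7/2 → posterior Inverse-Gamma(19/2, 1779/16)
obs 11: x=-1 → posterior Inverse-Gamma(10, 1811/16)
obs 12: x=0 → posterior Inverse-Gamma(21/2, 1883/16)
obs 13: x=-1 → posterior Inverse-Gamma(11, 1915/16)
obs 14: x=-7 → posterior Inverse-Gamma(23/2, 2043/16)

alpha=23/2, beta=2043/16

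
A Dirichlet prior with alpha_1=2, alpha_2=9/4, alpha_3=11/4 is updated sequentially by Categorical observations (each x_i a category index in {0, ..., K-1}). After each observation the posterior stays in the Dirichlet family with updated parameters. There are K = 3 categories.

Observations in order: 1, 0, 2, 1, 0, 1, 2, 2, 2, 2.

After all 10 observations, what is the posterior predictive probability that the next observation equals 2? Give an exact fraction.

31/68

obs 1: x=1 → posterior Dirichlet(2, 13/4, 11/4)
obs 2: x=0 → posterior Dirichlet(3, 13/4, 11/4)
obs 3: x=2 → posterior Dirichlet(3, 13/4, 15/4)
obs 4: x=1 → posterior Dirichlet(3, 17/4, 15/4)
obs 5: x=0 → posterior Dirichlet(4, 17/4, 15/4)
obs 6: x=1 → posterior Dirichlet(4, 21/4, 15/4)
obs 7: x=2 → posterior Dirichlet(4, 21/4, 19/4)
obs 8: x=2 → posterior Dirichlet(4, 21/4, 23/4)
obs 9: x=2 → posterior Dirichlet(4, 21/4, 27/4)
obs 10: x=2 → posterior Dirichlet(4, 21/4, 31/4)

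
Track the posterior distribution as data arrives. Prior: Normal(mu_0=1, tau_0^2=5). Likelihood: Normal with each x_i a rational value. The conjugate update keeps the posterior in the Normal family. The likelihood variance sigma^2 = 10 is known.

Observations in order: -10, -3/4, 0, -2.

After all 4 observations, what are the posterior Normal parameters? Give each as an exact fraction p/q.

obs 1: x=-10 → posterior Normal(-8/3, 10/3)
obs 2: x=-3/4 → posterior Normal(-35/16, 5/2)
obs 3: x=0 → posterior Normal(-7/4, 2)
obs 4: x=-2 → posterior Normal(-43/24, 5/3)

mu_0=-43/24, tau_0^2=5/3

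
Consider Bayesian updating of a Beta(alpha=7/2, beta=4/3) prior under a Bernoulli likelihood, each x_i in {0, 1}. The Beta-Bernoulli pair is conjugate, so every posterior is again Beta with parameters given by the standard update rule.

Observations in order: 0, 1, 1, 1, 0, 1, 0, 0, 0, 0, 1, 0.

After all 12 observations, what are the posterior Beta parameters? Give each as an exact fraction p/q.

alpha=17/2, beta=25/3

obs 1: x=0 → posterior Beta(7/2, 7/3)
obs 2: x=1 → posterior Beta(9/2, 7/3)
obs 3: x=1 → posterior Beta(11/2, 7/3)
obs 4: x=1 → posterior Beta(13/2, 7/3)
obs 5: x=0 → posterior Beta(13/2, 10/3)
obs 6: x=1 → posterior Beta(15/2, 10/3)
obs 7: x=0 → posterior Beta(15/2, 13/3)
obs 8: x=0 → posterior Beta(15/2, 16/3)
obs 9: x=0 → posterior Beta(15/2, 19/3)
obs 10: x=0 → posterior Beta(15/2, 22/3)
obs 11: x=1 → posterior Beta(17/2, 22/3)
obs 12: x=0 → posterior Beta(17/2, 25/3)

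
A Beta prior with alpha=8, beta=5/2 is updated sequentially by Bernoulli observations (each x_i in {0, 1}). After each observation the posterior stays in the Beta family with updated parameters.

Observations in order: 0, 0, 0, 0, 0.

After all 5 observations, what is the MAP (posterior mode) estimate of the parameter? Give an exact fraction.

obs 1: x=0 → posterior Beta(8, 7/2)
obs 2: x=0 → posterior Beta(8, 9/2)
obs 3: x=0 → posterior Beta(8, 11/2)
obs 4: x=0 → posterior Beta(8, 13/2)
obs 5: x=0 → posterior Beta(8, 15/2)

14/27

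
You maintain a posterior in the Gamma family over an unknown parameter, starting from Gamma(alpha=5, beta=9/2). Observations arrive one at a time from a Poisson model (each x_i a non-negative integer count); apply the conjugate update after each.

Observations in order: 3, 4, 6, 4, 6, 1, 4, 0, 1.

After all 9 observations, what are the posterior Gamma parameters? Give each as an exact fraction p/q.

alpha=34, beta=27/2

obs 1: x=3 → posterior Gamma(8, 11/2)
obs 2: x=4 → posterior Gamma(12, 13/2)
obs 3: x=6 → posterior Gamma(18, 15/2)
obs 4: x=4 → posterior Gamma(22, 17/2)
obs 5: x=6 → posterior Gamma(28, 19/2)
obs 6: x=1 → posterior Gamma(29, 21/2)
obs 7: x=4 → posterior Gamma(33, 23/2)
obs 8: x=0 → posterior Gamma(33, 25/2)
obs 9: x=1 → posterior Gamma(34, 27/2)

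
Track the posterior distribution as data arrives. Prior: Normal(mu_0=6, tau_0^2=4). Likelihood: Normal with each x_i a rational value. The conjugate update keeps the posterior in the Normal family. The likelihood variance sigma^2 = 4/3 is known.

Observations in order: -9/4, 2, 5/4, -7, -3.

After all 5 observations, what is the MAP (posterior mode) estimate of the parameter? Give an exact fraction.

obs 1: x=-9/4 → posterior Normal(-3/16, 1)
obs 2: x=2 → posterior Normal(3/4, 4/7)
obs 3: x=5/4 → posterior Normal(9/10, 2/5)
obs 4: x=-7 → posterior Normal(-12/13, 4/13)
obs 5: x=-3 → posterior Normal(-21/16, 1/4)

-21/16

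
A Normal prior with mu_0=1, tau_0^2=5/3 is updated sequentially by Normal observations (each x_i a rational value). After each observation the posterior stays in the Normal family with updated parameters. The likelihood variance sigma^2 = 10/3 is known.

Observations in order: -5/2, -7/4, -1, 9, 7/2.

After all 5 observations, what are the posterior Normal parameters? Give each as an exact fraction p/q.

obs 1: x=-5/2 → posterior Normal(-1/6, 10/9)
obs 2: x=-7/4 → posterior Normal(-9/16, 5/6)
obs 3: x=-1 → posterior Normal(-13/20, 2/3)
obs 4: x=9 → posterior Normal(23/24, 5/9)
obs 5: x=7/2 → posterior Normal(37/28, 10/21)

mu_0=37/28, tau_0^2=10/21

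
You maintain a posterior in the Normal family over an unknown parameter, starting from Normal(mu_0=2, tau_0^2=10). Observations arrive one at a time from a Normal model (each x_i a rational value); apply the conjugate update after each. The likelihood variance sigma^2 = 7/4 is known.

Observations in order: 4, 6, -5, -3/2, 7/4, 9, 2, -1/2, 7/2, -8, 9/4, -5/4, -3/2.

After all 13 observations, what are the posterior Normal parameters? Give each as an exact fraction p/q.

mu_0=444/527, tau_0^2=70/527

obs 1: x=4 → posterior Normal(174/47, 70/47)
obs 2: x=6 → posterior Normal(138/29, 70/87)
obs 3: x=-5 → posterior Normal(214/127, 70/127)
obs 4: x=-3/2 → posterior Normal(154/167, 70/167)
obs 5: x=7/4 → posterior Normal(224/207, 70/207)
obs 6: x=9 → posterior Normal(584/247, 70/247)
obs 7: x=2 → posterior Normal(664/287, 10/41)
obs 8: x=-1/2 → posterior Normal(644/327, 70/327)
obs 9: x=7/2 → posterior Normal(784/367, 70/367)
obs 10: x=-8 → posterior Normal(464/407, 70/407)
obs 11: x=9/4 → posterior Normal(554/447, 70/447)
obs 12: x=-5/4 → posterior Normal(504/487, 70/487)
obs 13: x=-3/2 → posterior Normal(444/527, 70/527)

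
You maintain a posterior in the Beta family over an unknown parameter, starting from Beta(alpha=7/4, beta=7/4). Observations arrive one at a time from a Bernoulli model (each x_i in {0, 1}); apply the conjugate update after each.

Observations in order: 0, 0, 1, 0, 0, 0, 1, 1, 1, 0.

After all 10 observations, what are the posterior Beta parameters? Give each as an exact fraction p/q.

obs 1: x=0 → posterior Beta(7/4, 11/4)
obs 2: x=0 → posterior Beta(7/4, 15/4)
obs 3: x=1 → posterior Beta(11/4, 15/4)
obs 4: x=0 → posterior Beta(11/4, 19/4)
obs 5: x=0 → posterior Beta(11/4, 23/4)
obs 6: x=0 → posterior Beta(11/4, 27/4)
obs 7: x=1 → posterior Beta(15/4, 27/4)
obs 8: x=1 → posterior Beta(19/4, 27/4)
obs 9: x=1 → posterior Beta(23/4, 27/4)
obs 10: x=0 → posterior Beta(23/4, 31/4)

alpha=23/4, beta=31/4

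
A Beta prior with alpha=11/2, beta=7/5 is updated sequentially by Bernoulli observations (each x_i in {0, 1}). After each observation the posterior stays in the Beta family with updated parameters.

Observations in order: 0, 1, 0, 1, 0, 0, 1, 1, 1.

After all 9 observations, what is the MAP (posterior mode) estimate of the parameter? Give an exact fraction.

95/139

obs 1: x=0 → posterior Beta(11/2, 12/5)
obs 2: x=1 → posterior Beta(13/2, 12/5)
obs 3: x=0 → posterior Beta(13/2, 17/5)
obs 4: x=1 → posterior Beta(15/2, 17/5)
obs 5: x=0 → posterior Beta(15/2, 22/5)
obs 6: x=0 → posterior Beta(15/2, 27/5)
obs 7: x=1 → posterior Beta(17/2, 27/5)
obs 8: x=1 → posterior Beta(19/2, 27/5)
obs 9: x=1 → posterior Beta(21/2, 27/5)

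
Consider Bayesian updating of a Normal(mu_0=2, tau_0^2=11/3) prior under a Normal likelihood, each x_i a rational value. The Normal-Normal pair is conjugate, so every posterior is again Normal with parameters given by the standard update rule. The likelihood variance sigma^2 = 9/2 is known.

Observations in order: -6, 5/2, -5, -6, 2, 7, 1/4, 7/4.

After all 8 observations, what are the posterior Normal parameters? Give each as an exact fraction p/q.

mu_0=-23/203, tau_0^2=99/203

obs 1: x=-6 → posterior Normal(-78/49, 99/49)
obs 2: x=5/2 → posterior Normal(-23/71, 99/71)
obs 3: x=-5 → posterior Normal(-133/93, 33/31)
obs 4: x=-6 → posterior Normal(-53/23, 99/115)
obs 5: x=2 → posterior Normal(-221/137, 99/137)
obs 6: x=7 → posterior Normal(-67/159, 33/53)
obs 7: x=1/4 → posterior Normal(-123/362, 99/181)
obs 8: x=7/4 → posterior Normal(-23/203, 99/203)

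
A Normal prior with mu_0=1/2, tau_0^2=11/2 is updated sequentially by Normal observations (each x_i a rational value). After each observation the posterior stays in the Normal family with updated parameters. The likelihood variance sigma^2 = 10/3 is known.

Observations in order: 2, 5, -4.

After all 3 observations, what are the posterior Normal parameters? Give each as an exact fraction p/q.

mu_0=109/119, tau_0^2=110/119

obs 1: x=2 → posterior Normal(76/53, 110/53)
obs 2: x=5 → posterior Normal(241/86, 55/43)
obs 3: x=-4 → posterior Normal(109/119, 110/119)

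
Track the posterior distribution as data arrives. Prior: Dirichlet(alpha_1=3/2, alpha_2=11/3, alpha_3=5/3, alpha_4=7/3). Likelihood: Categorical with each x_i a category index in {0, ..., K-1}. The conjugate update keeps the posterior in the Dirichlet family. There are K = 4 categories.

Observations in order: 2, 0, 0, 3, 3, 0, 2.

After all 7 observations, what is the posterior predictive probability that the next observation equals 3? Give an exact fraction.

obs 1: x=2 → posterior Dirichlet(3/2, 11/3, 8/3, 7/3)
obs 2: x=0 → posterior Dirichlet(5/2, 11/3, 8/3, 7/3)
obs 3: x=0 → posterior Dirichlet(7/2, 11/3, 8/3, 7/3)
obs 4: x=3 → posterior Dirichlet(7/2, 11/3, 8/3, 10/3)
obs 5: x=3 → posterior Dirichlet(7/2, 11/3, 8/3, 13/3)
obs 6: x=0 → posterior Dirichlet(9/2, 11/3, 8/3, 13/3)
obs 7: x=2 → posterior Dirichlet(9/2, 11/3, 11/3, 13/3)

26/97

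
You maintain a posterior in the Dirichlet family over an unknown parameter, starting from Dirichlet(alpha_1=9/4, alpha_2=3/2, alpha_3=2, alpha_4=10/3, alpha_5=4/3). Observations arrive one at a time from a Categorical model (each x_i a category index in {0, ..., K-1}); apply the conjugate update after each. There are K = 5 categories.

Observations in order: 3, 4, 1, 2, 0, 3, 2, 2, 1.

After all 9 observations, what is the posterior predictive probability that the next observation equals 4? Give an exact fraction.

obs 1: x=3 → posterior Dirichlet(9/4, 3/2, 2, 13/3, 4/3)
obs 2: x=4 → posterior Dirichlet(9/4, 3/2, 2, 13/3, 7/3)
obs 3: x=1 → posterior Dirichlet(9/4, 5/2, 2, 13/3, 7/3)
obs 4: x=2 → posterior Dirichlet(9/4, 5/2, 3, 13/3, 7/3)
obs 5: x=0 → posterior Dirichlet(13/4, 5/2, 3, 13/3, 7/3)
obs 6: x=3 → posterior Dirichlet(13/4, 5/2, 3, 16/3, 7/3)
obs 7: x=2 → posterior Dirichlet(13/4, 5/2, 4, 16/3, 7/3)
obs 8: x=2 → posterior Dirichlet(13/4, 5/2, 5, 16/3, 7/3)
obs 9: x=1 → posterior Dirichlet(13/4, 7/2, 5, 16/3, 7/3)

28/233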